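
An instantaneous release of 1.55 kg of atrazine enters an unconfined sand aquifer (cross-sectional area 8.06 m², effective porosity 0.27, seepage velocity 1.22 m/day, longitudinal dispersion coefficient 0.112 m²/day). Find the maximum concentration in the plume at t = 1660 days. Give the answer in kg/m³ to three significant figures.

The peak of an instantaneous 1D plume sits at x = vt; there the Gaussian factor is 1 and C_max = M/(n_e·A·√(4πDt)), where n_e·A is the pore area the mass is dissolved in.
√(4πDt) = √(4π × 0.112 × 1660) = 48.34 m, so C_max = 1.55/(0.27 × 8.06 × 48.34) = 0.0147 kg/m³.

0.0147 kg/m³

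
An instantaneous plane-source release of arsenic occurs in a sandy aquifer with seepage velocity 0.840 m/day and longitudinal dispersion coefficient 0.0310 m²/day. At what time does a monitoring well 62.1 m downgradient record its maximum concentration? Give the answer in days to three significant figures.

73.9 days

For the 1D instantaneous-source solution, setting ∂C/∂t = 0 at fixed x gives v²t² + 2Dt − x² = 0, so t = (√(D² + v²x²) − D)/v².
√(D² + v²x²) = √(0.0310² + 0.840² × 62.1²) = 52.16; v² = 0.7056.
t = (52.16 − 0.0310)/0.7056 = 73.9 days (vs. the pure-advection estimate x/v = 73.9 d).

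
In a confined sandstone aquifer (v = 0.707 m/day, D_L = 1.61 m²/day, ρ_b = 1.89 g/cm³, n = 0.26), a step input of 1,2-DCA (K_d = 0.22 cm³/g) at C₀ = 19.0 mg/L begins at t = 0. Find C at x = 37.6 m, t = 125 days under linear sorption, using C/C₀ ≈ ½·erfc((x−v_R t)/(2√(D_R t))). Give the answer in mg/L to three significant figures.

7.34 mg/L

Retardation factor R = 1 + ρ_b·K_d/n = 1 + 1.89 × 0.22/0.26 = 2.599.
Sorption retards both mechanisms: v_R = v/R = 0.2720 m/day, D_R = D/R = 0.6195 m²/day.
v_R·t = 0.2720 × 125 = 34 m; 2√(D_R t) = 17.60 m; argument = (37.6 − 34)/17.60 = 0.2045.
C = C₀ × ½·erfc(0.2045) = 19.0 × 0.3862 = 7.34 mg/L.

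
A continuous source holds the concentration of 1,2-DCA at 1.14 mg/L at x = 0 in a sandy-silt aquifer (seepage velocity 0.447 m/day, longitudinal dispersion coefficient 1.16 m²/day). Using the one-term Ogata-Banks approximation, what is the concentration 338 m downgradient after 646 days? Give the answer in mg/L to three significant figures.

For a continuous step input, C/C₀ ≈ ½·erfc((x−vt)/(2√(Dt))).
vt = 0.447 × 646 = 288.762 m and 2√(Dt) = 2√(1.16 × 646) = 54.75 m.
Argument (x−vt)/(2√(Dt)) = (338 − 288.762)/54.75 = 0.8993; ½·erfc(0.8993) = 0.1017.
C = 1.14 × 0.1017 = 0.116 mg/L.

0.116 mg/L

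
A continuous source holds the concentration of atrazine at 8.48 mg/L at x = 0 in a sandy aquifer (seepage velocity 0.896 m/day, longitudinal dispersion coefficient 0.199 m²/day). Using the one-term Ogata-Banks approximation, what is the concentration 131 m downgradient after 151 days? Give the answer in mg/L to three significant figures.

For a continuous step input, C/C₀ ≈ ½·erfc((x−vt)/(2√(Dt))).
vt = 0.896 × 151 = 135.296 m and 2√(Dt) = 2√(0.199 × 151) = 10.96 m.
Argument (x−vt)/(2√(Dt)) = (131 − 135.296)/10.96 = -0.3920; ½·erfc(-0.3920) = 0.7103.
C = 8.48 × 0.7103 = 6.02 mg/L.

6.02 mg/L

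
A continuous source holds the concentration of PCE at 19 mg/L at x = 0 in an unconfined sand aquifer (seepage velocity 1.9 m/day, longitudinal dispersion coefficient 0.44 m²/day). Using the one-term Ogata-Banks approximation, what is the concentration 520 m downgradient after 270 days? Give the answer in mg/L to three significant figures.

For a continuous step input, C/C₀ ≈ ½·erfc((x−vt)/(2√(Dt))).
vt = 1.9 × 270 = 513 m and 2√(Dt) = 2√(0.44 × 270) = 21.80 m.
Argument (x−vt)/(2√(Dt)) = (520 − 513)/21.80 = 0.3211; ½·erfc(0.3211) = 0.3249.
C = 19 × 0.3249 = 6.17 mg/L.

6.17 mg/L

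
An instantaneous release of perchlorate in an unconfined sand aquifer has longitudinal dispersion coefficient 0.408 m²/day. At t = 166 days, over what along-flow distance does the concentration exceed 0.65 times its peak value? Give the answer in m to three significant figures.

21.6 m

The plume is Gaussian with σ = √(2Dt) = √(2 × 0.408 × 166) = 11.64 m.
C/C_peak = exp(−Δx²/(2σ²)) = 0.65 ⇒ Δx = σ·√(−2 ln 0.65) = 11.64 × 0.9282 = 10.80 m.
Width = 2Δx = 21.6 m.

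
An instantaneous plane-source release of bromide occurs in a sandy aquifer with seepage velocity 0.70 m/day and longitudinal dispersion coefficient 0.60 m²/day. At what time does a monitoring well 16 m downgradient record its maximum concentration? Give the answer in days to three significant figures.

For the 1D instantaneous-source solution, setting ∂C/∂t = 0 at fixed x gives v²t² + 2Dt − x² = 0, so t = (√(D² + v²x²) − D)/v².
√(D² + v²x²) = √(0.60² + 0.70² × 16²) = 11.22; v² = 0.49.
t = (11.22 − 0.60)/0.49 = 21.7 days (vs. the pure-advection estimate x/v = 22.9 d).

21.7 days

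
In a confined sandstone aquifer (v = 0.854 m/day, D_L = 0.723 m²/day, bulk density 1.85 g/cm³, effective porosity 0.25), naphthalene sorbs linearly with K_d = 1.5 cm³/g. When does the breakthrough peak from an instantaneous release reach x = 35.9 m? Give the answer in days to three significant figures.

Retardation factor R = 1 + ρ_b·K_d/n = 1 + 1.85 × 1.5/0.25 = 12.10.
Sorption retards both mechanisms: v_R = v/R = 0.07058 m/day, D_R = D/R = 0.05975 m²/day.
Peak time from v_R²t² + 2D_R t − x² = 0: t = (√(D_R² + v_R²x²) − D_R)/v_R².
√(D_R² + v_R²x²) = √(0.05975² + 0.07058² × 35.9²) = 2.535; v_R² = 0.004982.
t = (2.535 − 0.05975)/0.004982 = 497 days.

497 days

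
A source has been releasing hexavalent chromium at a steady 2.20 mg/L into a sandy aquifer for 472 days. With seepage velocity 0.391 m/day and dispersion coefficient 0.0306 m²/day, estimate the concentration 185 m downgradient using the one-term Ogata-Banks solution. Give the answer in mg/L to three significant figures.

For a continuous step input, C/C₀ ≈ ½·erfc((x−vt)/(2√(Dt))).
vt = 0.391 × 472 = 184.552 m and 2√(Dt) = 2√(0.0306 × 472) = 7.601 m.
Argument (x−vt)/(2√(Dt)) = (185 − 184.552)/7.601 = 0.05894; ½·erfc(0.05894) = 0.4668.
C = 2.20 × 0.4668 = 1.03 mg/L.

1.03 mg/L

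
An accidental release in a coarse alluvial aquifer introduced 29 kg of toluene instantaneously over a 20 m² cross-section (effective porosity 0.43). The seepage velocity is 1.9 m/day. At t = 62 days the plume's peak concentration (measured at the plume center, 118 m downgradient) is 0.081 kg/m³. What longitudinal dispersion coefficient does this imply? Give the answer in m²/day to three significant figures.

2.22 m²/day

At the plume center C_max = M/(n_e·A·√(4πDt)), so D = M²/(4πt·(n_e·A·C_max)²).
n_e·A·C_max = 0.43 × 20 × 0.081 = 0.6966 kg/m.
D = 29²/(4π × 62 × 0.6966²) = 2.22 m²/day.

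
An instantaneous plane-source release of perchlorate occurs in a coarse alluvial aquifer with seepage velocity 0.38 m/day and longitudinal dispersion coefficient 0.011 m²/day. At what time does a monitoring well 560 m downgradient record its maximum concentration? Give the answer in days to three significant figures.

For the 1D instantaneous-source solution, setting ∂C/∂t = 0 at fixed x gives v²t² + 2Dt − x² = 0, so t = (√(D² + v²x²) − D)/v².
√(D² + v²x²) = √(0.011² + 0.38² × 560²) = 212.8; v² = 0.1444.
t = (212.8 − 0.011)/0.1444 = 1470 days (vs. the pure-advection estimate x/v = 1470 d).

1470 days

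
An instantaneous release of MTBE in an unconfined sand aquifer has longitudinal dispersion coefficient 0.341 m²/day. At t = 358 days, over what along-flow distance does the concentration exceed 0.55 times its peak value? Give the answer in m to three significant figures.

The plume is Gaussian with σ = √(2Dt) = √(2 × 0.341 × 358) = 15.63 m.
C/C_peak = exp(−Δx²/(2σ²)) = 0.55 ⇒ Δx = σ·√(−2 ln 0.55) = 15.63 × 1.093 = 17.08 m.
Width = 2Δx = 34.2 m.

34.2 m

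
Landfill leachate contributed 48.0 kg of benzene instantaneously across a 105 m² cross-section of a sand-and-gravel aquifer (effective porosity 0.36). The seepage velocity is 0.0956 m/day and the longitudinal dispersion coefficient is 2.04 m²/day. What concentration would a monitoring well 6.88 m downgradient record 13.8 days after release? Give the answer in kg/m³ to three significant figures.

For an instantaneous plane source, C(x,t) = M/(n_e·A·√(4πDt)) · exp(−(x−vt)²/(4Dt)), with n_e·A the pore (flow) area.
Plume center vt = 0.0956 × 13.8 = 1.31928 m, so the well at 6.88 m is 5.56072 m downgradient of the peak.
√(4πDt) = 18.81 m, giving peak height M/(n_e·A·√(4πDt)) = 48.0/(0.36 × 105 × 18.81) = 0.06751 kg/m³.
(x−vt)²/(4Dt) = (5.56072)²/(4 × 2.04 × 13.8) = 0.2746; exp(−0.2746) = 0.7599.
C = 0.06751 × 0.7599 = 0.0513 kg/m³.

0.0513 kg/m³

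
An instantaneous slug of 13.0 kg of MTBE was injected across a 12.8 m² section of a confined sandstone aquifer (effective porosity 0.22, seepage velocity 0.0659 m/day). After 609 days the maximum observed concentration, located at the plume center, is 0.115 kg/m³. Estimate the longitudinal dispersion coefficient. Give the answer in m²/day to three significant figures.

0.211 m²/day

At the plume center C_max = M/(n_e·A·√(4πDt)), so D = M²/(4πt·(n_e·A·C_max)²).
n_e·A·C_max = 0.22 × 12.8 × 0.115 = 0.3238 kg/m.
D = 13.0²/(4π × 609 × 0.3238²) = 0.211 m²/day.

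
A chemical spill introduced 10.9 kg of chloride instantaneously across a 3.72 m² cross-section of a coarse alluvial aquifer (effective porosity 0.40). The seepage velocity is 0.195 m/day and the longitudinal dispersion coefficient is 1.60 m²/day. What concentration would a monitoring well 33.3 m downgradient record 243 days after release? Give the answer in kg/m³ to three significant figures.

For an instantaneous plane source, C(x,t) = M/(n_e·A·√(4πDt)) · exp(−(x−vt)²/(4Dt)), with n_e·A the pore (flow) area.
Plume center vt = 0.195 × 243 = 47.385 m, so the well at 33.3 m is 14.085 m upgradient of the peak.
√(4πDt) = 69.90 m, giving peak height M/(n_e·A·√(4πDt)) = 10.9/(0.40 × 3.72 × 69.90) = 0.1048 kg/m³.
(x−vt)²/(4Dt) = (-14.085)²/(4 × 1.60 × 243) = 0.1276; exp(−0.1276) = 0.8802.
C = 0.1048 × 0.8802 = 0.0922 kg/m³.

0.0922 kg/m³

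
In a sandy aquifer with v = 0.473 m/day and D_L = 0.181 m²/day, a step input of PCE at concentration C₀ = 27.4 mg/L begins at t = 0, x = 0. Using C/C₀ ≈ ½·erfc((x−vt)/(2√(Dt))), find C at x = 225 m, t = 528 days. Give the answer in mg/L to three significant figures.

26.4 mg/L

For a continuous step input, C/C₀ ≈ ½·erfc((x−vt)/(2√(Dt))).
vt = 0.473 × 528 = 249.744 m and 2√(Dt) = 2√(0.181 × 528) = 19.55 m.
Argument (x−vt)/(2√(Dt)) = (225 − 249.744)/19.55 = -1.266; ½·erfc(-1.266) = 0.9633.
C = 27.4 × 0.9633 = 26.4 mg/L.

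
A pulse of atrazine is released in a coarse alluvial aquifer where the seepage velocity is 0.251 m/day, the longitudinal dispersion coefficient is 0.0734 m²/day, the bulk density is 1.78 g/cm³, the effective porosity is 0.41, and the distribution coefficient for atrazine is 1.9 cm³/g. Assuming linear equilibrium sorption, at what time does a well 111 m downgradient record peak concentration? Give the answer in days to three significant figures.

Retardation factor R = 1 + ρ_b·K_d/n = 1 + 1.78 × 1.9/0.41 = 9.249.
Sorption retards both mechanisms: v_R = v/R = 0.02714 m/day, D_R = D/R = 0.007936 m²/day.
Peak time from v_R²t² + 2D_R t − x² = 0: t = (√(D_R² + v_R²x²) − D_R)/v_R².
√(D_R² + v_R²x²) = √(0.007936² + 0.02714² × 111²) = 3.013; v_R² = 0.0007366.
t = (3.013 − 0.007936)/0.0007366 = 4080 days.

4080 days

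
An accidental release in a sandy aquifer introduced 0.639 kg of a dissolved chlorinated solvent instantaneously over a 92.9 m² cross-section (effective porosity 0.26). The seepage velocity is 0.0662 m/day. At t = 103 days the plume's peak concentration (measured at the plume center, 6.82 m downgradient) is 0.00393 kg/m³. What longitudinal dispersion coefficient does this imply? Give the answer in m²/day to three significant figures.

At the plume center C_max = M/(n_e·A·√(4πDt)), so D = M²/(4πt·(n_e·A·C_max)²).
n_e·A·C_max = 0.26 × 92.9 × 0.00393 = 0.09493 kg/m.
D = 0.639²/(4π × 103 × 0.09493²) = 0.0350 m²/day.

0.0350 m²/day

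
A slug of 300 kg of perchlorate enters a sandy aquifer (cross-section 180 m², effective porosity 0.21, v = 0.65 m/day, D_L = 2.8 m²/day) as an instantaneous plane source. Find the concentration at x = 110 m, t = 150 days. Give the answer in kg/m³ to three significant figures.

0.0995 kg/m³

For an instantaneous plane source, C(x,t) = M/(n_e·A·√(4πDt)) · exp(−(x−vt)²/(4Dt)), with n_e·A the pore (flow) area.
Plume center vt = 0.65 × 150 = 97.5 m, so the well at 110 m is 12.5 m downgradient of the peak.
√(4πDt) = 72.65 m, giving peak height M/(n_e·A·√(4πDt)) = 300/(0.21 × 180 × 72.65) = 0.1092 kg/m³.
(x−vt)²/(4Dt) = (12.5)²/(4 × 2.8 × 150) = 0.09301; exp(−0.09301) = 0.9112.
C = 0.1092 × 0.9112 = 0.0995 kg/m³.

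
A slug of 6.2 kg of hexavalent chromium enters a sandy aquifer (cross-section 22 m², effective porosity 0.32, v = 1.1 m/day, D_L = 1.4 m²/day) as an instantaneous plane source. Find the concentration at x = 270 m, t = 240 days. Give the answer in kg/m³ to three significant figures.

For an instantaneous plane source, C(x,t) = M/(n_e·A·√(4πDt)) · exp(−(x−vt)²/(4Dt)), with n_e·A the pore (flow) area.
Plume center vt = 1.1 × 240 = 264 m, so the well at 270 m is 6 m downgradient of the peak.
√(4πDt) = 64.98 m, giving peak height M/(n_e·A·√(4πDt)) = 6.2/(0.32 × 22 × 64.98) = 0.01355 kg/m³.
(x−vt)²/(4Dt) = (6)²/(4 × 1.4 × 240) = 0.02679; exp(−0.02679) = 0.9736.
C = 0.01355 × 0.9736 = 0.0132 kg/m³.

0.0132 kg/m³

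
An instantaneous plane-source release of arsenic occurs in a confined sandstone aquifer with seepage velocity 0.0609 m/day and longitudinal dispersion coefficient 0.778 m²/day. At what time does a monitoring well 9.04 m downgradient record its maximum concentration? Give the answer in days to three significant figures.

For the 1D instantaneous-source solution, setting ∂C/∂t = 0 at fixed x gives v²t² + 2Dt − x² = 0, so t = (√(D² + v²x²) − D)/v².
√(D² + v²x²) = √(0.778² + 0.0609² × 9.04²) = 0.9531; v² = 0.00370881.
t = (0.9531 − 0.778)/0.00370881 = 47.2 days (vs. the pure-advection estimate x/v = 148 d).

47.2 days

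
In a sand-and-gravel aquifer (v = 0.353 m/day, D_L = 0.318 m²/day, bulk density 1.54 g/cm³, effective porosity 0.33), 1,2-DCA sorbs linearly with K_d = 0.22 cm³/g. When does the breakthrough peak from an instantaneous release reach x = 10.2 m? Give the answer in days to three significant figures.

Retardation factor R = 1 + ρ_b·K_d/n = 1 + 1.54 × 0.22/0.33 = 2.027.
Sorption retards both mechanisms: v_R = v/R = 0.1741 m/day, D_R = D/R = 0.1569 m²/day.
Peak time from v_R²t² + 2D_R t − x² = 0: t = (√(D_R² + v_R²x²) − D_R)/v_R².
√(D_R² + v_R²x²) = √(0.1569² + 0.1741² × 10.2²) = 1.783; v_R² = 0.03031.
t = (1.783 − 0.1569)/0.03031 = 53.6 days.

53.6 days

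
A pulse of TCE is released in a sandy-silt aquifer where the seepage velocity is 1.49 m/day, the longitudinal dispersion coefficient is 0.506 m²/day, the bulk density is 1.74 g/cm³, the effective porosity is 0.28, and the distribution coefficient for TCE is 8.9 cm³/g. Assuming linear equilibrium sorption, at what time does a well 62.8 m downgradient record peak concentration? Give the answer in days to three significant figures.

Retardation factor R = 1 + ρ_b·K_d/n = 1 + 1.74 × 8.9/0.28 = 56.31.
Sorption retards both mechanisms: v_R = v/R = 0.02646 m/day, D_R = D/R = 0.008986 m²/day.
Peak time from v_R²t² + 2D_R t − x² = 0: t = (√(D_R² + v_R²x²) − D_R)/v_R².
√(D_R² + v_R²x²) = √(0.008986² + 0.02646² × 62.8²) = 1.662; v_R² = 0.0007001.
t = (1.662 − 0.008986)/0.0007001 = 2360 days.

2360 days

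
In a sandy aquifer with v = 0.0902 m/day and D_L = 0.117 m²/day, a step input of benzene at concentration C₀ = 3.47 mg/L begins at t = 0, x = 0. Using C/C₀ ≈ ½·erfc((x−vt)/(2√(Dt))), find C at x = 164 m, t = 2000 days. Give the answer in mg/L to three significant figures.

2.69 mg/L

For a continuous step input, C/C₀ ≈ ½·erfc((x−vt)/(2√(Dt))).
vt = 0.0902 × 2000 = 180.4 m and 2√(Dt) = 2√(0.117 × 2000) = 30.59 m.
Argument (x−vt)/(2√(Dt)) = (164 − 180.4)/30.59 = -0.5361; ½·erfc(-0.5361) = 0.7758.
C = 3.47 × 0.7758 = 2.69 mg/L.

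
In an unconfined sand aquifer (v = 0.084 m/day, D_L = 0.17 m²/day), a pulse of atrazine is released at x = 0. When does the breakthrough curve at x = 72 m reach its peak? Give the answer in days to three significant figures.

833 days

For the 1D instantaneous-source solution, setting ∂C/∂t = 0 at fixed x gives v²t² + 2Dt − x² = 0, so t = (√(D² + v²x²) − D)/v².
√(D² + v²x²) = √(0.17² + 0.084² × 72²) = 6.050; v² = 0.007056.
t = (6.050 − 0.17)/0.007056 = 833 days (vs. the pure-advection estimate x/v = 857 d).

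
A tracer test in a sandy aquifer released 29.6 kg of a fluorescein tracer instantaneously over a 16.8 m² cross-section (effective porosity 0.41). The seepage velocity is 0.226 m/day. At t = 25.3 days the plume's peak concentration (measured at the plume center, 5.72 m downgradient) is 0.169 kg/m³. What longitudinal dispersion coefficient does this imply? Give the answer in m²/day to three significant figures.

At the plume center C_max = M/(n_e·A·√(4πDt)), so D = M²/(4πt·(n_e·A·C_max)²).
n_e·A·C_max = 0.41 × 16.8 × 0.169 = 1.164 kg/m.
D = 29.6²/(4π × 25.3 × 1.164²) = 2.03 m²/day.

2.03 m²/day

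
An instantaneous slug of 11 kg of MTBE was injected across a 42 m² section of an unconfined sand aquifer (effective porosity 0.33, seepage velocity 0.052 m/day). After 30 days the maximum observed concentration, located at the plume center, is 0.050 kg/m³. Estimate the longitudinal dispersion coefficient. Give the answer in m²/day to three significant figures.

At the plume center C_max = M/(n_e·A·√(4πDt)), so D = M²/(4πt·(n_e·A·C_max)²).
n_e·A·C_max = 0.33 × 42 × 0.050 = 0.6930 kg/m.
D = 11²/(4π × 30 × 0.6930²) = 0.668 m²/day.

0.668 m²/day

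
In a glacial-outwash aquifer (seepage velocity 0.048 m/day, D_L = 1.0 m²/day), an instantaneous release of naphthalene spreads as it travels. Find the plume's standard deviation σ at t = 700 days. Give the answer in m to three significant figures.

Dispersive spreading gives a Gaussian with σ² = 2Dt; advection only shifts the center.
σ = √(2 × 1.0 × 700) = 37.4 m.

37.4 m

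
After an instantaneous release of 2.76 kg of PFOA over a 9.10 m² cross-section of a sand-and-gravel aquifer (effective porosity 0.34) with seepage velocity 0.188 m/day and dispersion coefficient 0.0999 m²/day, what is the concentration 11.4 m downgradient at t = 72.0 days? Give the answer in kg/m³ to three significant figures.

For an instantaneous plane source, C(x,t) = M/(n_e·A·√(4πDt)) · exp(−(x−vt)²/(4Dt)), with n_e·A the pore (flow) area.
Plume center vt = 0.188 × 72.0 = 13.536 m, so the well at 11.4 m is 2.136 m upgradient of the peak.
√(4πDt) = 9.507 m, giving peak height M/(n_e·A·√(4πDt)) = 2.76/(0.34 × 9.10 × 9.507) = 0.09383 kg/m³.
(x−vt)²/(4Dt) = (-2.136)²/(4 × 0.0999 × 72.0) = 0.1586; exp(−0.1586) = 0.8533.
C = 0.09383 × 0.8533 = 0.0801 kg/m³.

0.0801 kg/m³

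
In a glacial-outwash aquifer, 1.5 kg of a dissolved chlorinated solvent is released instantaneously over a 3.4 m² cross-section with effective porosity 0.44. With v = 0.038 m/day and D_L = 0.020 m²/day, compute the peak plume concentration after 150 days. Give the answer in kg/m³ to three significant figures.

The peak of an instantaneous 1D plume sits at x = vt; there the Gaussian factor is 1 and C_max = M/(n_e·A·√(4πDt)), where n_e·A is the pore area the mass is dissolved in.
√(4πDt) = √(4π × 0.020 × 150) = 6.140 m, so C_max = 1.5/(0.44 × 3.4 × 6.140) = 0.163 kg/m³.

0.163 kg/m³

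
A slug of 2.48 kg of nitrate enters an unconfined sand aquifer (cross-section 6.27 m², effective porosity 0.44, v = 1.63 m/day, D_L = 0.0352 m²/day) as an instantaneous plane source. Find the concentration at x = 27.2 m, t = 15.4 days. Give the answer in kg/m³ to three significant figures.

0.0452 kg/m³

For an instantaneous plane source, C(x,t) = M/(n_e·A·√(4πDt)) · exp(−(x−vt)²/(4Dt)), with n_e·A the pore (flow) area.
Plume center vt = 1.63 × 15.4 = 25.102 m, so the well at 27.2 m is 2.098 m downgradient of the peak.
√(4πDt) = 2.610 m, giving peak height M/(n_e·A·√(4πDt)) = 2.48/(0.44 × 6.27 × 2.610) = 0.3444 kg/m³.
(x−vt)²/(4Dt) = (2.098)²/(4 × 0.0352 × 15.4) = 2.030; exp(−2.030) = 0.1313.
C = 0.3444 × 0.1313 = 0.0452 kg/m³.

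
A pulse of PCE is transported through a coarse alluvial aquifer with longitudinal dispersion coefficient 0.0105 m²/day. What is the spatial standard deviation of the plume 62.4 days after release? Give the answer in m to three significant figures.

1.14 m

Dispersive spreading gives a Gaussian with σ² = 2Dt; advection only shifts the center.
σ = √(2 × 0.0105 × 62.4) = 1.14 m.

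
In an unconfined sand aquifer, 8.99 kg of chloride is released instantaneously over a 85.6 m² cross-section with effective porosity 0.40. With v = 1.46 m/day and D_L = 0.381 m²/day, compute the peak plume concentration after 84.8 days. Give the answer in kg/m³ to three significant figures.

0.0130 kg/m³

The peak of an instantaneous 1D plume sits at x = vt; there the Gaussian factor is 1 and C_max = M/(n_e·A·√(4πDt)), where n_e·A is the pore area the mass is dissolved in.
√(4πDt) = √(4π × 0.381 × 84.8) = 20.15 m, so C_max = 8.99/(0.40 × 85.6 × 20.15) = 0.0130 kg/m³.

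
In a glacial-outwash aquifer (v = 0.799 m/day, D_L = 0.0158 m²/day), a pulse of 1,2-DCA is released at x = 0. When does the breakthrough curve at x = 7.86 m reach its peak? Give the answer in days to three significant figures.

For the 1D instantaneous-source solution, setting ∂C/∂t = 0 at fixed x gives v²t² + 2Dt − x² = 0, so t = (√(D² + v²x²) − D)/v².
√(D² + v²x²) = √(0.0158² + 0.799² × 7.86²) = 6.280; v² = 0.638401.
t = (6.280 − 0.0158)/0.638401 = 9.81 days (vs. the pure-advection estimate x/v = 9.84 d).

9.81 days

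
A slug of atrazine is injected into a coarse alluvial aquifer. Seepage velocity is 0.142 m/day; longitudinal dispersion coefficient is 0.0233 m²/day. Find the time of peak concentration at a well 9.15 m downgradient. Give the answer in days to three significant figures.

For the 1D instantaneous-source solution, setting ∂C/∂t = 0 at fixed x gives v²t² + 2Dt − x² = 0, so t = (√(D² + v²x²) − D)/v².
√(D² + v²x²) = √(0.0233² + 0.142² × 9.15²) = 1.300; v² = 0.020164.
t = (1.300 − 0.0233)/0.020164 = 63.3 days (vs. the pure-advection estimate x/v = 64.4 d).

63.3 days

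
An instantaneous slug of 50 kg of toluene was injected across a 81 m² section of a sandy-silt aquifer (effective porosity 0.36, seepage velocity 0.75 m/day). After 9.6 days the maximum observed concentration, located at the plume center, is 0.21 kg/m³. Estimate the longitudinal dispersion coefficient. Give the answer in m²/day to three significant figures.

0.553 m²/day

At the plume center C_max = M/(n_e·A·√(4πDt)), so D = M²/(4πt·(n_e·A·C_max)²).
n_e·A·C_max = 0.36 × 81 × 0.21 = 6.124 kg/m.
D = 50²/(4π × 9.6 × 6.124²) = 0.553 m²/day.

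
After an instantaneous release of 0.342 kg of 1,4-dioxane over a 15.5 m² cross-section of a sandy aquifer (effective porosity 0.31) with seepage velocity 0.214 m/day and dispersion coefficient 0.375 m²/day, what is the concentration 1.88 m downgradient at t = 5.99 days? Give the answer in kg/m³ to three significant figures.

0.0129 kg/m³

For an instantaneous plane source, C(x,t) = M/(n_e·A·√(4πDt)) · exp(−(x−vt)²/(4Dt)), with n_e·A the pore (flow) area.
Plume center vt = 0.214 × 5.99 = 1.28186 m, so the well at 1.88 m is 0.59814 m downgradient of the peak.
√(4πDt) = 5.313 m, giving peak height M/(n_e·A·√(4πDt)) = 0.342/(0.31 × 15.5 × 5.313) = 0.01340 kg/m³.
(x−vt)²/(4Dt) = (0.59814)²/(4 × 0.375 × 5.99) = 0.03982; exp(−0.03982) = 0.9610.
C = 0.01340 × 0.9610 = 0.0129 kg/m³.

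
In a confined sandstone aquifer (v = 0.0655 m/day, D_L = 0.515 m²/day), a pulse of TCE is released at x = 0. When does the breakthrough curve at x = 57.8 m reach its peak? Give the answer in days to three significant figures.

For the 1D instantaneous-source solution, setting ∂C/∂t = 0 at fixed x gives v²t² + 2Dt − x² = 0, so t = (√(D² + v²x²) − D)/v².
√(D² + v²x²) = √(0.515² + 0.0655² × 57.8²) = 3.821; v² = 0.00429025.
t = (3.821 − 0.515)/0.00429025 = 771 days (vs. the pure-advection estimate x/v = 882 d).

771 days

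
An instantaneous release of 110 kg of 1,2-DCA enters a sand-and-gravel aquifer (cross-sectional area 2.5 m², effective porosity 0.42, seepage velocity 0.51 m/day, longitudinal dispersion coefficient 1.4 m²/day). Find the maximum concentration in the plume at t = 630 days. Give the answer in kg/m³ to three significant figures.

0.995 kg/m³

The peak of an instantaneous 1D plume sits at x = vt; there the Gaussian factor is 1 and C_max = M/(n_e·A·√(4πDt)), where n_e·A is the pore area the mass is dissolved in.
√(4πDt) = √(4π × 1.4 × 630) = 105.3 m, so C_max = 110/(0.42 × 2.5 × 105.3) = 0.995 kg/m³.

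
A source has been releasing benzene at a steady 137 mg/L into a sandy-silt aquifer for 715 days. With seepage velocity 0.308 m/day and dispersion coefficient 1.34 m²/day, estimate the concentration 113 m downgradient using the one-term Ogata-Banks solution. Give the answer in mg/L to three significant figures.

For a continuous step input, C/C₀ ≈ ½·erfc((x−vt)/(2√(Dt))).
vt = 0.308 × 715 = 220.22 m and 2√(Dt) = 2√(1.34 × 715) = 61.91 m.
Argument (x−vt)/(2√(Dt)) = (113 − 220.22)/61.91 = -1.732; ½·erfc(-1.732) = 0.9928.
C = 137 × 0.9928 = 136 mg/L.

136 mg/L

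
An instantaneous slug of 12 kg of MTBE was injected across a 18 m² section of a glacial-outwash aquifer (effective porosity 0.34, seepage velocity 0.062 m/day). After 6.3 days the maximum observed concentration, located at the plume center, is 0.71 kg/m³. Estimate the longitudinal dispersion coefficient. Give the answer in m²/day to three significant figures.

At the plume center C_max = M/(n_e·A·√(4πDt)), so D = M²/(4πt·(n_e·A·C_max)²).
n_e·A·C_max = 0.34 × 18 × 0.71 = 4.345 kg/m.
D = 12²/(4π × 6.3 × 4.345²) = 0.0963 m²/day.

0.0963 m²/day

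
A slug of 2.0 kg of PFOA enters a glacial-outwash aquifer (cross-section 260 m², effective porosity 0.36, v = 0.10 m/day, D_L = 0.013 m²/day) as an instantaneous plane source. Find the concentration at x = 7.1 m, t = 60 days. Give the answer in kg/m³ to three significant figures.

0.00463 kg/m³

For an instantaneous plane source, C(x,t) = M/(n_e·A·√(4πDt)) · exp(−(x−vt)²/(4Dt)), with n_e·A the pore (flow) area.
Plume center vt = 0.10 × 60 = 6 m, so the well at 7.1 m is 1.1 m downgradient of the peak.
√(4πDt) = 3.131 m, giving peak height M/(n_e·A·√(4πDt)) = 2.0/(0.36 × 260 × 3.131) = 0.006825 kg/m³.
(x−vt)²/(4Dt) = (1.1)²/(4 × 0.013 × 60) = 0.3878; exp(−0.3878) = 0.6785.
C = 0.006825 × 0.6785 = 0.00463 kg/m³.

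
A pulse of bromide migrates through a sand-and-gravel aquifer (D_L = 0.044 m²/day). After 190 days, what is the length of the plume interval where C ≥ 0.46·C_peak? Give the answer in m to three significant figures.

The plume is Gaussian with σ = √(2Dt) = √(2 × 0.044 × 190) = 4.089 m.
C/C_peak = exp(−Δx²/(2σ²)) = 0.46 ⇒ Δx = σ·√(−2 ln 0.46) = 4.089 × 1.246 = 5.095 m.
Width = 2Δx = 10.2 m.

10.2 m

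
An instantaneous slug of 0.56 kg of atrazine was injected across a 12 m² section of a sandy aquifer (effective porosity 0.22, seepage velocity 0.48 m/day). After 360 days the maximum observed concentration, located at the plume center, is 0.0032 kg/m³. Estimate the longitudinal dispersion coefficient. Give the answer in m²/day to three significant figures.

0.971 m²/day

At the plume center C_max = M/(n_e·A·√(4πDt)), so D = M²/(4πt·(n_e·A·C_max)²).
n_e·A·C_max = 0.22 × 12 × 0.0032 = 0.008448 kg/m.
D = 0.56²/(4π × 360 × 0.008448²) = 0.971 m²/day.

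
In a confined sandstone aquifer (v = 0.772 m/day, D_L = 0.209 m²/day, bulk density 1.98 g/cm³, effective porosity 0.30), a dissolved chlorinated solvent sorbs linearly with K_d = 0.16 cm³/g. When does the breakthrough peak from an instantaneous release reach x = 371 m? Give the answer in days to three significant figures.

987 days

Retardation factor R = 1 + ρ_b·K_d/n = 1 + 1.98 × 0.16/0.30 = 2.056.
Sorption retards both mechanisms: v_R = v/R = 0.3755 m/day, D_R = D/R = 0.1017 m²/day.
Peak time from v_R²t² + 2D_R t − x² = 0: t = (√(D_R² + v_R²x²) − D_R)/v_R².
√(D_R² + v_R²x²) = √(0.1017² + 0.3755² × 371²) = 139.3; v_R² = 0.1410.
t = (139.3 − 0.1017)/0.1410 = 987 days.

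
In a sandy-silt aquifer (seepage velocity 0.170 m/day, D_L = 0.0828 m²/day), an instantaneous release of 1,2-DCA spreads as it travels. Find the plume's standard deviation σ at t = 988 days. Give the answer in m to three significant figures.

Dispersive spreading gives a Gaussian with σ² = 2Dt; advection only shifts the center.
σ = √(2 × 0.0828 × 988) = 12.8 m.

12.8 m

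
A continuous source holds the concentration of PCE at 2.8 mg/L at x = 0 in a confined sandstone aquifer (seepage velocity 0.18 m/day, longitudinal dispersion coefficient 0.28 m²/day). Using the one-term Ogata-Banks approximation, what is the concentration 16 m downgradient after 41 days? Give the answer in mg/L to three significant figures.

For a continuous step input, C/C₀ ≈ ½·erfc((x−vt)/(2√(Dt))).
vt = 0.18 × 41 = 7.38 m and 2√(Dt) = 2√(0.28 × 41) = 6.776 m.
Argument (x−vt)/(2√(Dt)) = (16 − 7.38)/6.776 = 1.272; ½·erfc(1.272) = 0.03602.
C = 2.8 × 0.03602 = 0.101 mg/L.

0.101 mg/L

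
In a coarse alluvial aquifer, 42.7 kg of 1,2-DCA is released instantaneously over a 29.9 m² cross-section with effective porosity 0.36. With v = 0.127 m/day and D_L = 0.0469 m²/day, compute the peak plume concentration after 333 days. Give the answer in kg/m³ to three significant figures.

0.283 kg/m³

The peak of an instantaneous 1D plume sits at x = vt; there the Gaussian factor is 1 and C_max = M/(n_e·A·√(4πDt)), where n_e·A is the pore area the mass is dissolved in.
√(4πDt) = √(4π × 0.0469 × 333) = 14.01 m, so C_max = 42.7/(0.36 × 29.9 × 14.01) = 0.283 kg/m³.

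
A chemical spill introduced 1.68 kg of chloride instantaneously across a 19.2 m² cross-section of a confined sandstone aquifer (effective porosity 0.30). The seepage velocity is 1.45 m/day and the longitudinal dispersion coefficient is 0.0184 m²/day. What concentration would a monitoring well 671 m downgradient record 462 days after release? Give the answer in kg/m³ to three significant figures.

For an instantaneous plane source, C(x,t) = M/(n_e·A·√(4πDt)) · exp(−(x−vt)²/(4Dt)), with n_e·A the pore (flow) area.
Plume center vt = 1.45 × 462 = 669.9 m, so the well at 671 m is 1.1 m downgradient of the peak.
√(4πDt) = 10.34 m, giving peak height M/(n_e·A·√(4πDt)) = 1.68/(0.30 × 19.2 × 10.34) = 0.02821 kg/m³.
(x−vt)²/(4Dt) = (1.1)²/(4 × 0.0184 × 462) = 0.03558; exp(−0.03558) = 0.9650.
C = 0.02821 × 0.9650 = 0.0272 kg/m³.

0.0272 kg/m³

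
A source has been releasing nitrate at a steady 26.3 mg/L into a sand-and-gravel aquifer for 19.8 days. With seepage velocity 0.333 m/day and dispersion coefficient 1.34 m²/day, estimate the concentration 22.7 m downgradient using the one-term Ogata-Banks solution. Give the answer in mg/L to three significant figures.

0.355 mg/L

For a continuous step input, C/C₀ ≈ ½·erfc((x−vt)/(2√(Dt))).
vt = 0.333 × 19.8 = 6.5934 m and 2√(Dt) = 2√(1.34 × 19.8) = 10.30 m.
Argument (x−vt)/(2√(Dt)) = (22.7 − 6.5934)/10.30 = 1.564; ½·erfc(1.564) = 0.01349.
C = 26.3 × 0.01349 = 0.355 mg/L.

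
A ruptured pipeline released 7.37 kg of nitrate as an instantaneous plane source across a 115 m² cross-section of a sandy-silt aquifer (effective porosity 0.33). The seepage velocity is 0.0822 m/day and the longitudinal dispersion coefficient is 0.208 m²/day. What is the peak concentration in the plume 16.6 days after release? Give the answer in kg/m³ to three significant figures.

0.0295 kg/m³

The peak of an instantaneous 1D plume sits at x = vt; there the Gaussian factor is 1 and C_max = M/(n_e·A·√(4πDt)), where n_e·A is the pore area the mass is dissolved in.
√(4πDt) = √(4π × 0.208 × 16.6) = 6.587 m, so C_max = 7.37/(0.33 × 115 × 6.587) = 0.0295 kg/m³.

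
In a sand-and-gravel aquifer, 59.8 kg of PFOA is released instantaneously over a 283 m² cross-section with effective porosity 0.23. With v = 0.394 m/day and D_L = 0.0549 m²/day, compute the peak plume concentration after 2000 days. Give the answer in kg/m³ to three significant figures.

The peak of an instantaneous 1D plume sits at x = vt; there the Gaussian factor is 1 and C_max = M/(n_e·A·√(4πDt)), where n_e·A is the pore area the mass is dissolved in.
√(4πDt) = √(4π × 0.0549 × 2000) = 37.15 m, so C_max = 59.8/(0.23 × 283 × 37.15) = 0.0247 kg/m³.

0.0247 kg/m³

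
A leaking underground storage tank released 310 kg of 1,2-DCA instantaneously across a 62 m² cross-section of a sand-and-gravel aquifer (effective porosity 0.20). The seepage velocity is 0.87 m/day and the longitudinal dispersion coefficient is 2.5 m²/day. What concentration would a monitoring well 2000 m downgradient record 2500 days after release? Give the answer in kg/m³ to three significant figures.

For an instantaneous plane source, C(x,t) = M/(n_e·A·√(4πDt)) · exp(−(x−vt)²/(4Dt)), with n_e·A the pore (flow) area.
Plume center vt = 0.87 × 2500 = 2175 m, so the well at 2000 m is 175 m upgradient of the peak.
√(4πDt) = 280.2 m, giving peak height M/(n_e·A·√(4πDt)) = 310/(0.20 × 62 × 280.2) = 0.08922 kg/m³.
(x−vt)²/(4Dt) = (-175)²/(4 × 2.5 × 2500) = 1.225; exp(−1.225) = 0.2938.
C = 0.08922 × 0.2938 = 0.0262 kg/m³.

0.0262 kg/m³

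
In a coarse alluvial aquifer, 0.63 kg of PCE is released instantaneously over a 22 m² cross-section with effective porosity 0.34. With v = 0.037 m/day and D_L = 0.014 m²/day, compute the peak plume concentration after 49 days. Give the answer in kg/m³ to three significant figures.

The peak of an instantaneous 1D plume sits at x = vt; there the Gaussian factor is 1 and C_max = M/(n_e·A·√(4πDt)), where n_e·A is the pore area the mass is dissolved in.
√(4πDt) = √(4π × 0.014 × 49) = 2.936 m, so C_max = 0.63/(0.34 × 22 × 2.936) = 0.0287 kg/m³.

0.0287 kg/m³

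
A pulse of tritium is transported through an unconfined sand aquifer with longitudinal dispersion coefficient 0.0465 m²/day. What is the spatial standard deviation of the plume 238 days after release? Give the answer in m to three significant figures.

4.70 m

Dispersive spreading gives a Gaussian with σ² = 2Dt; advection only shifts the center.
σ = √(2 × 0.0465 × 238) = 4.70 m.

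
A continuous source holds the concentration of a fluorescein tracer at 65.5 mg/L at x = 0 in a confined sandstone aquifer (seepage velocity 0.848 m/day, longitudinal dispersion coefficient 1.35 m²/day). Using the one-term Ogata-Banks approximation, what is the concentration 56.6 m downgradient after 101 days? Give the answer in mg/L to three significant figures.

For a continuous step input, C/C₀ ≈ ½·erfc((x−vt)/(2√(Dt))).
vt = 0.848 × 101 = 85.648 m and 2√(Dt) = 2√(1.35 × 101) = 23.35 m.
Argument (x−vt)/(2√(Dt)) = (56.6 − 85.648)/23.35 = -1.244; ½·erfc(-1.244) = 0.9607.
C = 65.5 × 0.9607 = 62.9 mg/L.

62.9 mg/L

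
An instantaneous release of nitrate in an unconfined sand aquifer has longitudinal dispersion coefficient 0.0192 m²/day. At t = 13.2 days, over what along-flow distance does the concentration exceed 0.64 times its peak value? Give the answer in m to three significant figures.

The plume is Gaussian with σ = √(2Dt) = √(2 × 0.0192 × 13.2) = 0.7120 m.
C/C_peak = exp(−Δx²/(2σ²)) = 0.64 ⇒ Δx = σ·√(−2 ln 0.64) = 0.7120 × 0.9448 = 0.6727 m.
Width = 2Δx = 1.35 m.

1.35 m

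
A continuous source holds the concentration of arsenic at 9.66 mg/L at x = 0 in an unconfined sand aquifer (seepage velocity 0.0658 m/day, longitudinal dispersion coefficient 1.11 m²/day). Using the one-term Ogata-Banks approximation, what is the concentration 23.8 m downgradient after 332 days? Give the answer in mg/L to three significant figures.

For a continuous step input, C/C₀ ≈ ½·erfc((x−vt)/(2√(Dt))).
vt = 0.0658 × 332 = 21.8456 m and 2√(Dt) = 2√(1.11 × 332) = 38.39 m.
Argument (x−vt)/(2√(Dt)) = (23.8 − 21.8456)/38.39 = 0.05091; ½·erfc(0.05091) = 0.4713.
C = 9.66 × 0.4713 = 4.55 mg/L.

4.55 mg/L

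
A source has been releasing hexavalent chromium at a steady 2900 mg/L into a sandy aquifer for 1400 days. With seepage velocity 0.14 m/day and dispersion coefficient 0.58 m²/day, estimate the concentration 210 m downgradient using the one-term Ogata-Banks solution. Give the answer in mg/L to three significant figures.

For a continuous step input, C/C₀ ≈ ½·erfc((x−vt)/(2√(Dt))).
vt = 0.14 × 1400 = 196 m and 2√(Dt) = 2√(0.58 × 1400) = 56.99 m.
Argument (x−vt)/(2√(Dt)) = (210 − 196)/56.99 = 0.2457; ½·erfc(0.2457) = 0.3641.
C = 2900 × 0.3641 = 1060 mg/L.

1060 mg/L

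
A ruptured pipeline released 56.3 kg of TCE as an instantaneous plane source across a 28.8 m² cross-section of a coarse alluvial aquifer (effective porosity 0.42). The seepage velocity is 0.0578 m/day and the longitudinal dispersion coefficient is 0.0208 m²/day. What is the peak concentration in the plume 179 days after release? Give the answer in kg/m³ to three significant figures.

The peak of an instantaneous 1D plume sits at x = vt; there the Gaussian factor is 1 and C_max = M/(n_e·A·√(4πDt)), where n_e·A is the pore area the mass is dissolved in.
√(4πDt) = √(4π × 0.0208 × 179) = 6.840 m, so C_max = 56.3/(0.42 × 28.8 × 6.840) = 0.680 kg/m³.

0.680 kg/m³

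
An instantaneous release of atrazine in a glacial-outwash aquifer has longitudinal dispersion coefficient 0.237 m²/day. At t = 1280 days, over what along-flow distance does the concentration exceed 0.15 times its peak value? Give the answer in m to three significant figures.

The plume is Gaussian with σ = √(2Dt) = √(2 × 0.237 × 1280) = 24.63 m.
C/C_peak = exp(−Δx²/(2σ²)) = 0.15 ⇒ Δx = σ·√(−2 ln 0.15) = 24.63 × 1.948 = 47.98 m.
Width = 2Δx = 96.0 m.

96.0 m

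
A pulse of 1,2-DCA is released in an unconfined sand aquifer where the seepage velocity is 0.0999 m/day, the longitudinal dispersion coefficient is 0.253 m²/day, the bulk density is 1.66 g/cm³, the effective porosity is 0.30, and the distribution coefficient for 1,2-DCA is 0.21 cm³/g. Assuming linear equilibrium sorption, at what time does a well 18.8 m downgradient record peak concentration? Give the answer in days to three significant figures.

356 days

Retardation factor R = 1 + ρ_b·K_d/n = 1 + 1.66 × 0.21/0.30 = 2.162.
Sorption retards both mechanisms: v_R = v/R = 0.04621 m/day, D_R = D/R = 0.1170 m²/day.
Peak time from v_R²t² + 2D_R t − x² = 0: t = (√(D_R² + v_R²x²) − D_R)/v_R².
√(D_R² + v_R²x²) = √(0.1170² + 0.04621² × 18.8²) = 0.8766; v_R² = 0.002135.
t = (0.8766 − 0.1170)/0.002135 = 356 days.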